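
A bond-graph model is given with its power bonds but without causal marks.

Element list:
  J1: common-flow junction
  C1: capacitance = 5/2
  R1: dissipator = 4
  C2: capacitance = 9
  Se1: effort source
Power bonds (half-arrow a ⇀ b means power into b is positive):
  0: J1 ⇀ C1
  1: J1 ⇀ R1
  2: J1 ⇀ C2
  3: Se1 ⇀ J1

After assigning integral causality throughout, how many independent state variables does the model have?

2  (C1, C2 all integral)

b3 |J1  (Se1 fixes effort; stroke away)
b0 |J1  (prefer integral on C1)
b2 |J1  (C2 outputs effort q/C2)
b1 |R1  (J1: last free bond brings flow in)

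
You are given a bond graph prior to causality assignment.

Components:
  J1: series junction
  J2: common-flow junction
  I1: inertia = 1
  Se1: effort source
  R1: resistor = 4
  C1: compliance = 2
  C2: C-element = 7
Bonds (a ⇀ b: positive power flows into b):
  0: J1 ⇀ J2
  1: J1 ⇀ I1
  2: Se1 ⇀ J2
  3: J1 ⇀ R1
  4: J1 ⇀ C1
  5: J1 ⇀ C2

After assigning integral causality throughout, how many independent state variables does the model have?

3  (C1, C2, I1 all integral)

β2 →J2  (Se1 (Se) sets effort on bond)
β0 →J1  (J2: last free bond brings flow in)
β1 →I1  (I1 outputs flow p/I1)
β3 →J1  (J1: bond 1 brought flow, rest push out)
β4 →J1  (J1 flow already set via bond 1)
β5 →J1  (common-f at J1 fixed by 1)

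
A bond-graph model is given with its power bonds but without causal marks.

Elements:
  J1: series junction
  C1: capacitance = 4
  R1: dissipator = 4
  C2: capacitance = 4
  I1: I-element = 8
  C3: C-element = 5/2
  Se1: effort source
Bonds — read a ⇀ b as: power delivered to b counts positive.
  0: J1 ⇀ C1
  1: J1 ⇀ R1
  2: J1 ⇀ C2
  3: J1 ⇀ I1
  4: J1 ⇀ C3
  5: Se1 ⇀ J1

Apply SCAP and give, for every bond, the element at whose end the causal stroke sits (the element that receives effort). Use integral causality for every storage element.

#0 stroke at J1
#1 stroke at J1
#2 stroke at J1
#3 stroke at I1
#4 stroke at J1
#5 stroke at J1

#5 stroke→J1  (Se1 (Se) sets effort on bond)
#0 stroke→J1  (C1 integral (e out))
#2 stroke→J1  (C2 outputs effort q/C2)
#3 stroke→I1  (I1: I, integral causality)
#1 stroke→J1  (common-f at J1 fixed by 3)
#4 stroke→J1  (common-f at J1 fixed by 3)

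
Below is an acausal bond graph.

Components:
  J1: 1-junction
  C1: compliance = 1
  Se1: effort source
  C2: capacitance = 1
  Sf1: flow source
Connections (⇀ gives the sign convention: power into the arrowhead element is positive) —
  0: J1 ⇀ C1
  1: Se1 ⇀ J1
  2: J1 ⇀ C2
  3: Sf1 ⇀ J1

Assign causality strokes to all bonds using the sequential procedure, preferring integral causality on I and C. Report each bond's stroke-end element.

β1 |J1  (Se1: effort source, stroke at far end)
β3 |Sf1  (Sf1 (Sf) sets flow on bond)
β0 |J1  (1-jn J1 has f-setter on 3)
β2 |J1  (J1: bond 3 brought flow, rest push out)

#0 |J1
#1 |J1
#2 |J1
#3 |Sf1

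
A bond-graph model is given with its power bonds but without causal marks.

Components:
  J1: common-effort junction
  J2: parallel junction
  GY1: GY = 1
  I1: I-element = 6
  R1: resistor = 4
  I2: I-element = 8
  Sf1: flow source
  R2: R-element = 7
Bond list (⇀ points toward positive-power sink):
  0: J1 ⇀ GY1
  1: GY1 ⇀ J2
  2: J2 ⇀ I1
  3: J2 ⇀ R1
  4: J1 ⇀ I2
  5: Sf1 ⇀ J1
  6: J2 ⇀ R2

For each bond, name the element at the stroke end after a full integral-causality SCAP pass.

b0 stroke at J1
b1 stroke at J2
b2 stroke at I1
b3 stroke at R1
b4 stroke at I2
b5 stroke at Sf1
b6 stroke at R2

b5 stroke at Sf1  (Sf1 (Sf) sets flow on bond)
b2 stroke at I1  (I1 outputs flow p/I1)
b4 stroke at I2  (I2 integral (f out))
b0 stroke at J1  (J1 needs exactly one e-in)
b1 stroke at J2  (through GY1, causality inverts; strokes same side of GY1)
b3 stroke at R1  (0-jn J2 has e-setter on 1)
b6 stroke at R2  (J2: bond 1 brought effort, rest push out)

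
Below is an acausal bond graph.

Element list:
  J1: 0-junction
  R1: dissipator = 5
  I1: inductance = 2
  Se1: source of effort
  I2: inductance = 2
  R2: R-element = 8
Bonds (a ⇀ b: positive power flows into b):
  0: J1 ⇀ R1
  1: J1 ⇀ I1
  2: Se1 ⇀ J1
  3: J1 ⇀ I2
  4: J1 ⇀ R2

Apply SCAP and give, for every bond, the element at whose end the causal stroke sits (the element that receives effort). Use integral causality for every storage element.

b0 stroke→R1
b1 stroke→I1
b2 stroke→J1
b3 stroke→I2
b4 stroke→R2

β2 stroke→J1  (Se1: effort source, stroke at far end)
β0 stroke→R1  (J1 effort already set via bond 2)
β1 stroke→I1  (common-e at J1 fixed by 2)
β3 stroke→I2  (0-jn J1 has e-setter on 2)
β4 stroke→R2  (J1 effort already set via bond 2)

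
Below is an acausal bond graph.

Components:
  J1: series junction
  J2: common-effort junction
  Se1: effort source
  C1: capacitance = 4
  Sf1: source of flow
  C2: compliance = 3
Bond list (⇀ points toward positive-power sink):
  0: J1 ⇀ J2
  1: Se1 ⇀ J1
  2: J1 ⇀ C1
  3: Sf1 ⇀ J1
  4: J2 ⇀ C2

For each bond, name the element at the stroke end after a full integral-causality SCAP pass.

β0 →J1
β1 →J1
β2 →J1
β3 →Sf1
β4 →J2

b1 |J1  (Se1 (Se) sets effort on bond)
b3 |Sf1  (Sf1: flow source, stroke at near end)
b0 |J1  (1-jn J1 has f-setter on 3)
b2 |J1  (common-f at J1 fixed by 3)
b4 |J2  (only one effort-in slot at J2)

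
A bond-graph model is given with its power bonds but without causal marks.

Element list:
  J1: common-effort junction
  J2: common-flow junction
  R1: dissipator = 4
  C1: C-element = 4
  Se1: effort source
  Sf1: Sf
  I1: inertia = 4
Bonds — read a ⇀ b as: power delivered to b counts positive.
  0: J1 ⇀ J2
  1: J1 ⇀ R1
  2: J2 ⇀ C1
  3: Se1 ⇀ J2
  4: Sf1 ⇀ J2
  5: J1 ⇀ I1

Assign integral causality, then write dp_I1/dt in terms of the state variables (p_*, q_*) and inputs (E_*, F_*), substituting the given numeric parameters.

β3 stroke→J2  (Se1: effort source, stroke at far end)
β4 stroke→Sf1  (Sf1 (Sf) sets flow on bond)
β0 stroke→J2  (1-jn J2 has f-setter on 4)
β2 stroke→J2  (1-jn J2 has f-setter on 4)
β5 stroke→I1  (prefer integral on I1)
β1 stroke→J1  (J1: last free bond brings effort in)

dp_I1/dt = -4*F_Sf1 - p_I1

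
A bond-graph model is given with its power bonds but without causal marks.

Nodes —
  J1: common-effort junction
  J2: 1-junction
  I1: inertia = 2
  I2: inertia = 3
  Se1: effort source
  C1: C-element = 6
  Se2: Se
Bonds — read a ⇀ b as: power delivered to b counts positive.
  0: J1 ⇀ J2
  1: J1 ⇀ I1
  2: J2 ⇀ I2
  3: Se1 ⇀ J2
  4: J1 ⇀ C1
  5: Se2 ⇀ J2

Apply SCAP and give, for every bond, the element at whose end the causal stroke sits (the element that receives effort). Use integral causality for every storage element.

b0 stroke→J2
b1 stroke→I1
b2 stroke→I2
b3 stroke→J2
b4 stroke→J1
b5 stroke→J2

β3 |J2  (source Se1 imposes e)
β5 |J2  (source Se2 imposes e)
β1 |I1  (I1: I, integral causality)
β2 |I2  (I2 outputs flow p/I2)
β0 |J2  (1-jn J2 has f-setter on 2)
β4 |J1  (J1 needs exactly one e-in)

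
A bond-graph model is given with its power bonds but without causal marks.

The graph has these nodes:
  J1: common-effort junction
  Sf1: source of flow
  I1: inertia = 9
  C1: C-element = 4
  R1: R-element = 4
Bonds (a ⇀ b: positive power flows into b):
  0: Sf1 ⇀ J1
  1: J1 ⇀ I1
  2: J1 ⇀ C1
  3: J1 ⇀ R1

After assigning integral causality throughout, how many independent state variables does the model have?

2  (C1, I1 all integral)

β0 |Sf1  (source Sf1 imposes f)
β1 |I1  (I1 integral (f out))
β2 |J1  (C1 outputs effort q/C1)
β3 |R1  (J1 effort already set via bond 2)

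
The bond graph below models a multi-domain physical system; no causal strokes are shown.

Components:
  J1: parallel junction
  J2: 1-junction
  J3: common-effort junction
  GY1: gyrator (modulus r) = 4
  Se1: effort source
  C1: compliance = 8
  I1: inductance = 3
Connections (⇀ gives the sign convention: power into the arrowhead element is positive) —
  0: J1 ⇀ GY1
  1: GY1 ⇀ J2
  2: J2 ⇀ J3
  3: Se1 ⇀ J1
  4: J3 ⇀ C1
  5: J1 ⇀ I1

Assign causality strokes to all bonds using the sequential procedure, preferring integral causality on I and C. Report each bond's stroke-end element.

b0 stroke at GY1
b1 stroke at GY1
b2 stroke at J2
b3 stroke at J1
b4 stroke at J3
b5 stroke at I1

bond 3 stroke→J1  (source Se1 imposes e)
bond 0 stroke→GY1  (common-e at J1 fixed by 3)
bond 5 stroke→I1  (0-jn J1 has e-setter on 3)
bond 1 stroke→GY1  (through GY1, causality inverts; strokes same side of GY1)
bond 2 stroke→J2  (J2 flow already set via bond 1)
bond 4 stroke→J3  (J3: last free bond brings effort in)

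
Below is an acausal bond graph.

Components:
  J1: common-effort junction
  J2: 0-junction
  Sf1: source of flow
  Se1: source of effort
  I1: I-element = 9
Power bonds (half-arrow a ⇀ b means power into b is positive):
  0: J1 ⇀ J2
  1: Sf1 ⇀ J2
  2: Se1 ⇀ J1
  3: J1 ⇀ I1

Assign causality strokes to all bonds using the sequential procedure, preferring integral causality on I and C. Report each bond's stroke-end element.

β1 stroke→Sf1  (Sf1 (Sf) sets flow on bond)
β2 stroke→J1  (source Se1 imposes e)
β0 stroke→J2  (0-jn J1 has e-setter on 2)
β3 stroke→I1  (J1: bond 2 brought effort, rest push out)

b0 stroke at J2
b1 stroke at Sf1
b2 stroke at J1
b3 stroke at I1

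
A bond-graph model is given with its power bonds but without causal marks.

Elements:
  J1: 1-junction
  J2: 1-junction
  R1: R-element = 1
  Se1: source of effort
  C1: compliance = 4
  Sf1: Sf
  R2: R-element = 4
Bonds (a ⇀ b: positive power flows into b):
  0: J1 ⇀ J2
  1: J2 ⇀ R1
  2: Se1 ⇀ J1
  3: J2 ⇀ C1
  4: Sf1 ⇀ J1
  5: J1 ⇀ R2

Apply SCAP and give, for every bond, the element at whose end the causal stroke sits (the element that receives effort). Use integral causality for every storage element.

β0 stroke→J1
β1 stroke→J2
β2 stroke→J1
β3 stroke→J2
β4 stroke→Sf1
β5 stroke→J1

#2 stroke at J1  (Se1 fixes effort; stroke away)
#4 stroke at Sf1  (Sf1: flow source, stroke at near end)
#0 stroke at J1  (1-jn J1 has f-setter on 4)
#5 stroke at J1  (common-f at J1 fixed by 4)
#1 stroke at J2  (J2 flow already set via bond 0)
#3 stroke at J2  (common-f at J2 fixed by 0)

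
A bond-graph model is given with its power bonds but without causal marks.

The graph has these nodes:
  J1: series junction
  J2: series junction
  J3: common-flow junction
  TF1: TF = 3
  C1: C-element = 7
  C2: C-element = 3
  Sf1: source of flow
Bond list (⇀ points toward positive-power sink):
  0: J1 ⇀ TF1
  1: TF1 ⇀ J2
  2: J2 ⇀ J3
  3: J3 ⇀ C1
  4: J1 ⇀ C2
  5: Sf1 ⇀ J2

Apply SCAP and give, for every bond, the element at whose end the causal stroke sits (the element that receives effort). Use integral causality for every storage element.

bond 0 stroke→TF1
bond 1 stroke→J2
bond 2 stroke→J2
bond 3 stroke→J3
bond 4 stroke→J1
bond 5 stroke→Sf1

β5 stroke→Sf1  (Sf1 fixes flow; stroke at Sf1)
β1 stroke→J2  (1-jn J2 has f-setter on 5)
β2 stroke→J2  (1-jn J2 has f-setter on 5)
β3 stroke→J3  (J3 flow already set via bond 2)
β0 stroke→TF1  (TF1: transformer flips bond 1)
β4 stroke→J1  (J1: bond 0 brought flow, rest push out)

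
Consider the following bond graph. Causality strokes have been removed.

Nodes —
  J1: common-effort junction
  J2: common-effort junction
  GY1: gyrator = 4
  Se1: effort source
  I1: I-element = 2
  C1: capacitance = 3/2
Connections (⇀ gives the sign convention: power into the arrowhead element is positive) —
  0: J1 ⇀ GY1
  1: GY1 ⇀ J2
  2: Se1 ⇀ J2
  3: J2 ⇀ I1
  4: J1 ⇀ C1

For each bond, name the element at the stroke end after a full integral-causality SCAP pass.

#2 |J2  (source Se1 imposes e)
#1 |GY1  (J2 effort already set via bond 2)
#3 |I1  (J2 effort already set via bond 2)
#0 |GY1  (through GY1, causality inverts; strokes same side of GY1)
#4 |J1  (J1 needs exactly one e-in)

bond 0 →GY1
bond 1 →GY1
bond 2 →J2
bond 3 →I1
bond 4 →J1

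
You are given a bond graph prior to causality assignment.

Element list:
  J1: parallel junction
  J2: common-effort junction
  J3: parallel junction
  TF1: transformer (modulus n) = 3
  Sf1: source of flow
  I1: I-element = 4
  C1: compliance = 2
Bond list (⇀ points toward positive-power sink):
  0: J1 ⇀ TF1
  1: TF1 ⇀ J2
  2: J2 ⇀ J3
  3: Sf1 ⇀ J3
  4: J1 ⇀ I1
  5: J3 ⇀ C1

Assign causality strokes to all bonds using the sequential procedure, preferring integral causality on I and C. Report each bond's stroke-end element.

b0 →J1
b1 →TF1
b2 →J2
b3 →Sf1
b4 →I1
b5 →J3

#3 stroke→Sf1  (Sf1: flow source, stroke at near end)
#4 stroke→I1  (I1 outputs flow p/I1)
#0 stroke→J1  (only one effort-in slot at J1)
#1 stroke→TF1  (TF TF1: opposite of bond 0)
#2 stroke→J2  (J2 needs exactly one e-in)
#5 stroke→J3  (J3 needs exactly one e-in)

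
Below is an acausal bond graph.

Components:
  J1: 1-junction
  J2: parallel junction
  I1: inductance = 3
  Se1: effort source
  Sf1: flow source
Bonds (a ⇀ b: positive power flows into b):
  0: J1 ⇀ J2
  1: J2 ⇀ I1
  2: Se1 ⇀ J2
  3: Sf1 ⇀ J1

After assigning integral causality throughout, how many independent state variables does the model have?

b2 stroke at J2  (Se1 fixes effort; stroke away)
b3 stroke at Sf1  (source Sf1 imposes f)
b0 stroke at J1  (common-f at J1 fixed by 3)
b1 stroke at I1  (J2: bond 2 brought effort, rest push out)

1  (I1 all integral)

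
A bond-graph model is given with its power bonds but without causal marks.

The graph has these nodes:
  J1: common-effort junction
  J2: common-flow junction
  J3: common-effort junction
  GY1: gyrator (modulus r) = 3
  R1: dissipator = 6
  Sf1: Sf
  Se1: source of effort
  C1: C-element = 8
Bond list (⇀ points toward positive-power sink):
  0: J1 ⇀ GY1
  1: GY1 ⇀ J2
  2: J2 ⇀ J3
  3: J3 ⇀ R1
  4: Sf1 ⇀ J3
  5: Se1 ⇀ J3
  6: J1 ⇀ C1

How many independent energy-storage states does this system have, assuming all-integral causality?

#4 →Sf1  (Sf1 fixes flow; stroke at Sf1)
#5 →J3  (Se1: effort source, stroke at far end)
#2 →J2  (common-e at J3 fixed by 5)
#3 →R1  (common-e at J3 fixed by 5)
#1 →GY1  (J2 needs exactly one f-in)
#0 →GY1  (GY GY1: same side as bond 1)
#6 →J1  (J1 needs exactly one e-in)

1  (C1 all integral)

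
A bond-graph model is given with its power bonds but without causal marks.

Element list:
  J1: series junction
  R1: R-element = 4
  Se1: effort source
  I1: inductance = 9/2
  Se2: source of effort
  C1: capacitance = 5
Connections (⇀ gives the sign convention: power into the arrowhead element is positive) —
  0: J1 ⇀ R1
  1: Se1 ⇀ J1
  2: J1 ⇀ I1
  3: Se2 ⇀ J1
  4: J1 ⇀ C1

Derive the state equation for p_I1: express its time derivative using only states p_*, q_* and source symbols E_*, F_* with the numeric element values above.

dp_I1/dt = E_Se1 + E_Se2 - 8*p_I1/9 - q_C1/5

#1 stroke at J1  (Se1: effort source, stroke at far end)
#3 stroke at J1  (Se2: effort source, stroke at far end)
#2 stroke at I1  (I1 integral (f out))
#0 stroke at J1  (1-jn J1 has f-setter on 2)
#4 stroke at J1  (J1 flow already set via bond 2)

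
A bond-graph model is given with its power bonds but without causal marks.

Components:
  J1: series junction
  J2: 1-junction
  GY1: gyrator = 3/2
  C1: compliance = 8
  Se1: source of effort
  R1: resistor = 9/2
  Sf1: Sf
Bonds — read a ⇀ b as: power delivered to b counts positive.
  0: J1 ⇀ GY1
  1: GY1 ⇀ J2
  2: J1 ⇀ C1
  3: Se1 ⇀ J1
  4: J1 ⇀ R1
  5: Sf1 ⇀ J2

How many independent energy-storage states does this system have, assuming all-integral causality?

1  (C1 all integral)

#3 stroke→J1  (source Se1 imposes e)
#5 stroke→Sf1  (source Sf1 imposes f)
#1 stroke→J2  (1-jn J2 has f-setter on 5)
#0 stroke→J1  (GY1 both-in/both-out from 1)
#2 stroke→J1  (C1: C, integral causality)
#4 stroke→R1  (J1: last free bond brings flow in)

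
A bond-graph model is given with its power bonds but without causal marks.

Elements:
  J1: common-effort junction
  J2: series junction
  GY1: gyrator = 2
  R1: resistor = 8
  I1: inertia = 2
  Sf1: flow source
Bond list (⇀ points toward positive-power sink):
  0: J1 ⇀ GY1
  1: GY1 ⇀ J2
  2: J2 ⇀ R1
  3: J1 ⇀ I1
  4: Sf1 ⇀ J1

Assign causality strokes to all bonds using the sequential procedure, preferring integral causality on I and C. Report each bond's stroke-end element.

b0 |J1
b1 |J2
b2 |R1
b3 |I1
b4 |Sf1

#4 |Sf1  (Sf1: flow source, stroke at near end)
#3 |I1  (I1: I, integral causality)
#0 |J1  (only one effort-in slot at J1)
#1 |J2  (GY1 both-in/both-out from 0)
#2 |R1  (only one flow-in slot at J2)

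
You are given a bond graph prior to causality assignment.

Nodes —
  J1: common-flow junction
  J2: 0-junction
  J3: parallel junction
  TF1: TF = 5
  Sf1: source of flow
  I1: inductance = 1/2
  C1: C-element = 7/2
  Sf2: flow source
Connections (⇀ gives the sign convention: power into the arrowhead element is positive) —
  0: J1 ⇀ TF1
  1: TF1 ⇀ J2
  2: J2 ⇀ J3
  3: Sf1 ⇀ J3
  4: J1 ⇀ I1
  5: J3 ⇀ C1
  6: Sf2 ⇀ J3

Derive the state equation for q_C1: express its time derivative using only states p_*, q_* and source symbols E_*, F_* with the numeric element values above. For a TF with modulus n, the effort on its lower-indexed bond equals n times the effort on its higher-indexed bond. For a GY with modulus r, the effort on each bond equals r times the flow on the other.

dq_C1/dt = F_Sf1 + F_Sf2 + 10*p_I1

β3 stroke at Sf1  (Sf1: flow source, stroke at near end)
β6 stroke at Sf2  (source Sf2 imposes f)
β4 stroke at I1  (I1 outputs flow p/I1)
β0 stroke at J1  (common-f at J1 fixed by 4)
β1 stroke at TF1  (TF1 one-in-one-out from 0)
β2 stroke at J2  (closing 0-jn rule on J2)
β5 stroke at J3  (J3: last free bond brings effort in)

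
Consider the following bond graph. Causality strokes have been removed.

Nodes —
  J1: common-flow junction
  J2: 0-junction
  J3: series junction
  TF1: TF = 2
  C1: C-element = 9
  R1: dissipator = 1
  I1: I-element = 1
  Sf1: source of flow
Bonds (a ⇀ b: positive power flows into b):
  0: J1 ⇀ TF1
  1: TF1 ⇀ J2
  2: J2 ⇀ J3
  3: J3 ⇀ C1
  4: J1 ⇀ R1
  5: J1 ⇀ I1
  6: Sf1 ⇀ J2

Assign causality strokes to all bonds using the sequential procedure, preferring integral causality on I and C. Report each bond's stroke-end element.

β6 →Sf1  (Sf1 fixes flow; stroke at Sf1)
β3 →J3  (C1 integral (e out))
β2 →J2  (only one flow-in slot at J3)
β1 →TF1  (0-jn J2 has e-setter on 2)
β0 →J1  (TF TF1: opposite of bond 1)
β5 →I1  (prefer integral on I1)
β4 →J1  (J1 flow already set via bond 5)

β0 stroke at J1
β1 stroke at TF1
β2 stroke at J2
β3 stroke at J3
β4 stroke at J1
β5 stroke at I1
β6 stroke at Sf1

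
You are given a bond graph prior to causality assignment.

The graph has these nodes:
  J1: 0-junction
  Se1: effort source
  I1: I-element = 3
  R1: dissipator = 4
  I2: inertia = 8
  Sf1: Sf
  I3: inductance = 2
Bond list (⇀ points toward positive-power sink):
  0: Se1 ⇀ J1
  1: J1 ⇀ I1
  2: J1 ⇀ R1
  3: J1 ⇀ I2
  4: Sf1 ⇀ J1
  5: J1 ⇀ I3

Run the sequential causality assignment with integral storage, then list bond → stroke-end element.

bond 0 stroke at J1
bond 1 stroke at I1
bond 2 stroke at R1
bond 3 stroke at I2
bond 4 stroke at Sf1
bond 5 stroke at I3

β0 stroke at J1  (Se1: effort source, stroke at far end)
β4 stroke at Sf1  (source Sf1 imposes f)
β1 stroke at I1  (0-jn J1 has e-setter on 0)
β2 stroke at R1  (J1: bond 0 brought effort, rest push out)
β3 stroke at I2  (J1: bond 0 brought effort, rest push out)
β5 stroke at I3  (0-jn J1 has e-setter on 0)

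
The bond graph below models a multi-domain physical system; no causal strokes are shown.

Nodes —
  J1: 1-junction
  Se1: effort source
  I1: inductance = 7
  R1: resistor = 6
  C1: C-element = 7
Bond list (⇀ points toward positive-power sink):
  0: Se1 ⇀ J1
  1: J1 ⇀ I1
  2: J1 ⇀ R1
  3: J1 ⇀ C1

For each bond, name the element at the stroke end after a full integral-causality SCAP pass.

β0 stroke→J1
β1 stroke→I1
β2 stroke→J1
β3 stroke→J1

#0 →J1  (Se1 fixes effort; stroke away)
#1 →I1  (I1 integral (f out))
#2 →J1  (J1 flow already set via bond 1)
#3 →J1  (1-jn J1 has f-setter on 1)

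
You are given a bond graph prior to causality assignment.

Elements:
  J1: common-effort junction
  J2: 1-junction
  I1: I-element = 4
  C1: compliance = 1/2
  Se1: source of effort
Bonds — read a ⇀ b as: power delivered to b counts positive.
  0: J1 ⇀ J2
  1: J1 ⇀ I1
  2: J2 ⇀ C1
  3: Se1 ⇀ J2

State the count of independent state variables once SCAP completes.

b3 →J2  (Se1: effort source, stroke at far end)
b1 →I1  (I1: I, integral causality)
b0 →J1  (J1: last free bond brings effort in)
b2 →J2  (1-jn J2 has f-setter on 0)

2  (C1, I1 all integral)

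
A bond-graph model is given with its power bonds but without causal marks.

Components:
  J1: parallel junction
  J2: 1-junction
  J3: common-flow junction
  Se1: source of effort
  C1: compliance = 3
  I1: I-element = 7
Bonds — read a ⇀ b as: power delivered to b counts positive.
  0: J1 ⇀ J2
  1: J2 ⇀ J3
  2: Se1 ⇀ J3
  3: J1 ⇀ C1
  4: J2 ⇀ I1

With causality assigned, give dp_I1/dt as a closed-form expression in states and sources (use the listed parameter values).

dp_I1/dt = E_Se1 + q_C1/3

bond 2 |J3  (Se1 fixes effort; stroke away)
bond 1 |J2  (J3 needs exactly one f-in)
bond 3 |J1  (C1 integral (e out))
bond 0 |J2  (0-jn J1 has e-setter on 3)
bond 4 |I1  (J2: last free bond brings flow in)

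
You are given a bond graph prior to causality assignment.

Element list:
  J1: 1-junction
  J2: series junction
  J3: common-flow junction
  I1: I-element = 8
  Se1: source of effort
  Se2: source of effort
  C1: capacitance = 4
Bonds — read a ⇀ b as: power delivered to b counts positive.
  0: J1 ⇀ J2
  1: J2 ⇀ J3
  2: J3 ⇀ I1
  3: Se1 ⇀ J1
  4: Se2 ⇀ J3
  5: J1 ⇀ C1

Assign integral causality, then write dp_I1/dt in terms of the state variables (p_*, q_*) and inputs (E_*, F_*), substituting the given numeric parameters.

dp_I1/dt = E_Se1 + E_Se2 - q_C1/4

β3 stroke→J1  (source Se1 imposes e)
β4 stroke→J3  (Se2: effort source, stroke at far end)
β2 stroke→I1  (I1: I, integral causality)
β1 stroke→J3  (common-f at J3 fixed by 2)
β0 stroke→J2  (J2 flow already set via bond 1)
β5 stroke→J1  (1-jn J1 has f-setter on 0)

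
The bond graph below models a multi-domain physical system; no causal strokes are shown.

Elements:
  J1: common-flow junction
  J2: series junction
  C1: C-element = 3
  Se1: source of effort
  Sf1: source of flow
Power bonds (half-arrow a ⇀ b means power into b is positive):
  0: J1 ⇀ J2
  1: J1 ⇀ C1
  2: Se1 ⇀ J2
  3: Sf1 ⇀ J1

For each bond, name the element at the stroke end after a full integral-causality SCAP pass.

bond 2 |J2  (source Se1 imposes e)
bond 3 |Sf1  (Sf1 (Sf) sets flow on bond)
bond 0 |J1  (J1 flow already set via bond 3)
bond 1 |J1  (1-jn J1 has f-setter on 3)

b0 →J1
b1 →J1
b2 →J2
b3 →Sf1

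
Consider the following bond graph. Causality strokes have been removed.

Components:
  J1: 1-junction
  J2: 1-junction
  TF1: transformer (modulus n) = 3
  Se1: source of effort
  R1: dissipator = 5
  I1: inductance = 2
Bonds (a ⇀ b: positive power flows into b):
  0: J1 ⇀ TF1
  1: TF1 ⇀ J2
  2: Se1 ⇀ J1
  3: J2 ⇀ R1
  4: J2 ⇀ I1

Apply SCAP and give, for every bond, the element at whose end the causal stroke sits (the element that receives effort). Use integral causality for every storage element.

#0 |TF1
#1 |J2
#2 |J1
#3 |J2
#4 |I1

b2 stroke→J1  (Se1 fixes effort; stroke away)
b0 stroke→TF1  (closing 1-jn rule on J1)
b1 stroke→J2  (TF1: transformer flips bond 0)
b4 stroke→I1  (I1 outputs flow p/I1)
b3 stroke→J2  (J2: bond 4 brought flow, rest push out)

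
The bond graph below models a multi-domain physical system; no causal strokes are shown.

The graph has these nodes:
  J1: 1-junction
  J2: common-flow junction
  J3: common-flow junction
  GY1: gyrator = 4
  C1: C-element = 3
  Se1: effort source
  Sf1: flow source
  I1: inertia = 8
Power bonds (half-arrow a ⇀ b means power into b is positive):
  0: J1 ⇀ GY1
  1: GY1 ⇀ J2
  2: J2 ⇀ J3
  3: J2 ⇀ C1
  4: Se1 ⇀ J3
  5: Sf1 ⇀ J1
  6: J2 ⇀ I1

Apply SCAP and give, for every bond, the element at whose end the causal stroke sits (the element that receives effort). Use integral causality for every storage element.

#4 |J3  (source Se1 imposes e)
#5 |Sf1  (Sf1 (Sf) sets flow on bond)
#0 |J1  (J1 flow already set via bond 5)
#2 |J2  (J3: last free bond brings flow in)
#1 |J2  (GY1 both-in/both-out from 0)
#3 |J2  (C1: C, integral causality)
#6 |I1  (only one flow-in slot at J2)

b0 →J1
b1 →J2
b2 →J2
b3 →J2
b4 →J3
b5 →Sf1
b6 →I1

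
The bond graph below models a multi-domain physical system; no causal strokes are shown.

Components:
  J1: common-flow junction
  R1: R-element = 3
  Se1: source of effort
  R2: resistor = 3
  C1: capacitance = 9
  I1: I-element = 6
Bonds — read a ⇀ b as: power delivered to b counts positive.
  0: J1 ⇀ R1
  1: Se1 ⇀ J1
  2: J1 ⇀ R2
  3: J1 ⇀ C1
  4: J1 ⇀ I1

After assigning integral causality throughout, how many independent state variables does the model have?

#1 →J1  (Se1 fixes effort; stroke away)
#3 →J1  (C1: C, integral causality)
#4 →I1  (I1 outputs flow p/I1)
#0 →J1  (1-jn J1 has f-setter on 4)
#2 →J1  (1-jn J1 has f-setter on 4)

2  (C1, I1 all integral)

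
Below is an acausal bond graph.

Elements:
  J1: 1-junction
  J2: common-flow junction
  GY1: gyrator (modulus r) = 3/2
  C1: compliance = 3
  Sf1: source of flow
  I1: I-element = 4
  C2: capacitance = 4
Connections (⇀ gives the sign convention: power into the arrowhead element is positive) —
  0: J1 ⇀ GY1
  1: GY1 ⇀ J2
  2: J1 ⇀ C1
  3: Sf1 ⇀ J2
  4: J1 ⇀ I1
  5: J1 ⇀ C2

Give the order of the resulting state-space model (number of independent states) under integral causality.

3  (C1, C2, I1 all integral)

β3 →Sf1  (source Sf1 imposes f)
β1 →J2  (1-jn J2 has f-setter on 3)
β0 →J1  (GY1 both-in/both-out from 1)
β2 →J1  (C1 outputs effort q/C1)
β4 →I1  (I1 integral (f out))
β5 →J1  (J1: bond 4 brought flow, rest push out)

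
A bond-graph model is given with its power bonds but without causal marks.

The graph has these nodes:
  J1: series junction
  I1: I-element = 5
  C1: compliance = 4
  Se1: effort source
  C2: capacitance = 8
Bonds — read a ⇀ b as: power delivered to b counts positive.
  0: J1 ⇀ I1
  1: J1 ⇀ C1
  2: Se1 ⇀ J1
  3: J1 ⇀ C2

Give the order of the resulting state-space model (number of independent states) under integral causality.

b2 stroke at J1  (Se1 fixes effort; stroke away)
b0 stroke at I1  (prefer integral on I1)
b1 stroke at J1  (J1 flow already set via bond 0)
b3 stroke at J1  (J1 flow already set via bond 0)

3  (C1, C2, I1 all integral)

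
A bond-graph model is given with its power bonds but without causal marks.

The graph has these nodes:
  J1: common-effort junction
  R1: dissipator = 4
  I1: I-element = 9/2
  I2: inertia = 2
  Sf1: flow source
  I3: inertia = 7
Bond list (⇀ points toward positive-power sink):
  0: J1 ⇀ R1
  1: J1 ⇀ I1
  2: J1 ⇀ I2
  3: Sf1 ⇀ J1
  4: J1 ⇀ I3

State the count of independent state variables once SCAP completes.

3  (I1, I2, I3 all integral)

b3 stroke at Sf1  (Sf1: flow source, stroke at near end)
b1 stroke at I1  (prefer integral on I1)
b2 stroke at I2  (I2: I, integral causality)
b4 stroke at I3  (I3: I, integral causality)
b0 stroke at J1  (only one effort-in slot at J1)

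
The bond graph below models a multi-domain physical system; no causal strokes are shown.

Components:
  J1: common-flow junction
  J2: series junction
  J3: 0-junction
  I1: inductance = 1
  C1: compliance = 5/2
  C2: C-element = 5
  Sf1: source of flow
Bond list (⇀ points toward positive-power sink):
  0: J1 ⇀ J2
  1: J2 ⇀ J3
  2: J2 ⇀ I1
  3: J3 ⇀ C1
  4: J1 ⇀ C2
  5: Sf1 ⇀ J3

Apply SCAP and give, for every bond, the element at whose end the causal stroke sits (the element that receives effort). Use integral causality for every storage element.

b0 →J2
b1 →J2
b2 →I1
b3 →J3
b4 →J1
b5 →Sf1

#5 →Sf1  (Sf1 fixes flow; stroke at Sf1)
#2 →I1  (I1: I, integral causality)
#0 →J2  (common-f at J2 fixed by 2)
#1 →J2  (common-f at J2 fixed by 2)
#3 →J3  (only one effort-in slot at J3)
#4 →J1  (J1: bond 0 brought flow, rest push out)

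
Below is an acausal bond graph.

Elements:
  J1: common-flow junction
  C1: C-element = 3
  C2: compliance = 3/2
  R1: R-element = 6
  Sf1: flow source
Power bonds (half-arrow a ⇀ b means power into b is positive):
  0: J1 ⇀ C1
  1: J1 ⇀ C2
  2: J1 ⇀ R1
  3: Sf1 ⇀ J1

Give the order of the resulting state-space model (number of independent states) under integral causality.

β3 |Sf1  (source Sf1 imposes f)
β0 |J1  (common-f at J1 fixed by 3)
β1 |J1  (J1: bond 3 brought flow, rest push out)
β2 |J1  (common-f at J1 fixed by 3)

2  (C1, C2 all integral)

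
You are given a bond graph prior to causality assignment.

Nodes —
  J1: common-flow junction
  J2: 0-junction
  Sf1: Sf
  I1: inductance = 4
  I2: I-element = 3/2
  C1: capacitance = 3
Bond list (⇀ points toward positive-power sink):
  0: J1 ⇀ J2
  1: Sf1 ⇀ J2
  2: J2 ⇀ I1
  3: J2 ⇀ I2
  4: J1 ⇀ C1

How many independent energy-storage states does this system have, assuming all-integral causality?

3  (C1, I1, I2 all integral)

bond 1 stroke→Sf1  (Sf1: flow source, stroke at near end)
bond 2 stroke→I1  (I1 outputs flow p/I1)
bond 3 stroke→I2  (I2: I, integral causality)
bond 0 stroke→J2  (only one effort-in slot at J2)
bond 4 stroke→J1  (common-f at J1 fixed by 0)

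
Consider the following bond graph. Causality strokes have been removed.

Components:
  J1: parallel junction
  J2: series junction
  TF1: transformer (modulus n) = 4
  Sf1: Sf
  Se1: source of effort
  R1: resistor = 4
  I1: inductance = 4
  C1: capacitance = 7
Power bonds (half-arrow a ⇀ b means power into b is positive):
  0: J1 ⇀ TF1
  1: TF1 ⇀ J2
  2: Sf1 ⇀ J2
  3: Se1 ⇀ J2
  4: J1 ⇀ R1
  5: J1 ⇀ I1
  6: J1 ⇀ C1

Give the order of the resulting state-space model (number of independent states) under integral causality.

2  (C1, I1 all integral)

#2 stroke→Sf1  (Sf1 fixes flow; stroke at Sf1)
#3 stroke→J2  (Se1: effort source, stroke at far end)
#1 stroke→J2  (1-jn J2 has f-setter on 2)
#0 stroke→TF1  (TF1: transformer flips bond 1)
#5 stroke→I1  (I1 integral (f out))
#6 stroke→J1  (C1: C, integral causality)
#4 stroke→R1  (0-jn J1 has e-setter on 6)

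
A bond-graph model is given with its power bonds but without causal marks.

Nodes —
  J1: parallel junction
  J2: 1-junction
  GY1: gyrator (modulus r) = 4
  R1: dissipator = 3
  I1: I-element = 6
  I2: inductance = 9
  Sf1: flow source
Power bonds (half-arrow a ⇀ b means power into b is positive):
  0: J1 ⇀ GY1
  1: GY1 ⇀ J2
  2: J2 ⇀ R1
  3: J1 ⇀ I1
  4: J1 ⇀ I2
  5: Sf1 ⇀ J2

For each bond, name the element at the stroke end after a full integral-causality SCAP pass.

b5 stroke→Sf1  (source Sf1 imposes f)
b1 stroke→J2  (1-jn J2 has f-setter on 5)
b2 stroke→J2  (1-jn J2 has f-setter on 5)
b0 stroke→J1  (GY1 both-in/both-out from 1)
b3 stroke→I1  (common-e at J1 fixed by 0)
b4 stroke→I2  (J1: bond 0 brought effort, rest push out)

#0 stroke→J1
#1 stroke→J2
#2 stroke→J2
#3 stroke→I1
#4 stroke→I2
#5 stroke→Sf1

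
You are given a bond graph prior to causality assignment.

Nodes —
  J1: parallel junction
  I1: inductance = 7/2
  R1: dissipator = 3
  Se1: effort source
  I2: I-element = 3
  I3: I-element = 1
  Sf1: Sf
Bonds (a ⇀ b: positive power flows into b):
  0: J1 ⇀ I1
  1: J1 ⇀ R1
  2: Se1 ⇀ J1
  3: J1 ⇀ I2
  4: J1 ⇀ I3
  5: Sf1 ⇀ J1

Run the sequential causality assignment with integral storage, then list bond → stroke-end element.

#0 |I1
#1 |R1
#2 |J1
#3 |I2
#4 |I3
#5 |Sf1

bond 2 |J1  (Se1: effort source, stroke at far end)
bond 5 |Sf1  (source Sf1 imposes f)
bond 0 |I1  (common-e at J1 fixed by 2)
bond 1 |R1  (common-e at J1 fixed by 2)
bond 3 |I2  (0-jn J1 has e-setter on 2)
bond 4 |I3  (J1: bond 2 brought effort, rest push out)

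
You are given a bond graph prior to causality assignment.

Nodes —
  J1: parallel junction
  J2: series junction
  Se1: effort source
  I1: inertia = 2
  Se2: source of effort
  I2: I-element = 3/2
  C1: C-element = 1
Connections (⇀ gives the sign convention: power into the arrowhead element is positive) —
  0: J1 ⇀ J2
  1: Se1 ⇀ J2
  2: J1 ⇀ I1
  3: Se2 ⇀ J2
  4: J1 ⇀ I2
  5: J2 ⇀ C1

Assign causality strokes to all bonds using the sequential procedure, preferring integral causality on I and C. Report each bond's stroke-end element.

b1 |J2  (source Se1 imposes e)
b3 |J2  (Se2: effort source, stroke at far end)
b2 |I1  (I1 integral (f out))
b4 |I2  (I2 outputs flow p/I2)
b0 |J1  (J1: last free bond brings effort in)
b5 |J2  (J2 flow already set via bond 0)

#0 |J1
#1 |J2
#2 |I1
#3 |J2
#4 |I2
#5 |J2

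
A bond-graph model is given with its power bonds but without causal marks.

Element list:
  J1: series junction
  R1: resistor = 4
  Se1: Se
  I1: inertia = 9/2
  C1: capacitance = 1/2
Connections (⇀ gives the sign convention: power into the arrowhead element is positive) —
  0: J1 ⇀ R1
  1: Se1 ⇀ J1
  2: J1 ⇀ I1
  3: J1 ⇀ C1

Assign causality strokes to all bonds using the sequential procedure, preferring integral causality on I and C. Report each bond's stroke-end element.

β1 stroke→J1  (Se1 fixes effort; stroke away)
β2 stroke→I1  (I1: I, integral causality)
β0 stroke→J1  (J1: bond 2 brought flow, rest push out)
β3 stroke→J1  (J1 flow already set via bond 2)

β0 |J1
β1 |J1
β2 |I1
β3 |J1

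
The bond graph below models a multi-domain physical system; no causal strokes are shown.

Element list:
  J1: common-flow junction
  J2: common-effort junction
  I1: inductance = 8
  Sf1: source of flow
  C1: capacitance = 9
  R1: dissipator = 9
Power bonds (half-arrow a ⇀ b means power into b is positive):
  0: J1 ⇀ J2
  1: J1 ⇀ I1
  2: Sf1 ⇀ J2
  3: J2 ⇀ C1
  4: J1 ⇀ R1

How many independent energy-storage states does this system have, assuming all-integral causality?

#2 stroke→Sf1  (Sf1 fixes flow; stroke at Sf1)
#1 stroke→I1  (prefer integral on I1)
#0 stroke→J1  (common-f at J1 fixed by 1)
#4 stroke→J1  (common-f at J1 fixed by 1)
#3 stroke→J2  (J2 needs exactly one e-in)

2  (C1, I1 all integral)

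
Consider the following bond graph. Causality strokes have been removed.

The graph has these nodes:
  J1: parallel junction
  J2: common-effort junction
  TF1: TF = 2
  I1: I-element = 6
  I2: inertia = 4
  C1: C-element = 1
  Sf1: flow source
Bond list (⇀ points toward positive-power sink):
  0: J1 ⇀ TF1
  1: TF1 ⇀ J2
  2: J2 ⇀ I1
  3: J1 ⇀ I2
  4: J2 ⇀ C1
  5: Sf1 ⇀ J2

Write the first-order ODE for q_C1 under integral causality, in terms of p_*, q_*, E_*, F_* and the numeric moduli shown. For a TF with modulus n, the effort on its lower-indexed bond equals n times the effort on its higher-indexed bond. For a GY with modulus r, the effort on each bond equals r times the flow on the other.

dq_C1/dt = F_Sf1 - p_I1/6 - p_I2/2

b5 →Sf1  (Sf1 fixes flow; stroke at Sf1)
b2 →I1  (I1 integral (f out))
b3 →I2  (I2: I, integral causality)
b0 →J1  (closing 0-jn rule on J1)
b1 →TF1  (TF TF1: opposite of bond 0)
b4 →J2  (J2 needs exactly one e-in)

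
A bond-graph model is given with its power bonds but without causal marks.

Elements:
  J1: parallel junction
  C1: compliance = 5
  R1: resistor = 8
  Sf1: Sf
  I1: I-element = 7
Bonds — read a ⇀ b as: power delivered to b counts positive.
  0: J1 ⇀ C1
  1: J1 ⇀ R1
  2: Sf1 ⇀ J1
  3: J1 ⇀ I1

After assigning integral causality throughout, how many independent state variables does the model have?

#2 |Sf1  (Sf1 (Sf) sets flow on bond)
#0 |J1  (prefer integral on C1)
#1 |R1  (common-e at J1 fixed by 0)
#3 |I1  (J1 effort already set via bond 0)

2  (C1, I1 all integral)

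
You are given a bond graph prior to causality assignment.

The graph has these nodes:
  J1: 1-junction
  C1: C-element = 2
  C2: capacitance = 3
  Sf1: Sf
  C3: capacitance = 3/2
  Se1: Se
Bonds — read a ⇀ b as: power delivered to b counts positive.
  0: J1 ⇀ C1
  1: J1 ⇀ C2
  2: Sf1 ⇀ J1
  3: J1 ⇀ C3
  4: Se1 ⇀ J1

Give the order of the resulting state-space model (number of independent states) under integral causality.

3  (C1, C2, C3 all integral)

#2 stroke at Sf1  (source Sf1 imposes f)
#4 stroke at J1  (source Se1 imposes e)
#0 stroke at J1  (common-f at J1 fixed by 2)
#1 stroke at J1  (J1: bond 2 brought flow, rest push out)
#3 stroke at J1  (J1: bond 2 brought flow, rest push out)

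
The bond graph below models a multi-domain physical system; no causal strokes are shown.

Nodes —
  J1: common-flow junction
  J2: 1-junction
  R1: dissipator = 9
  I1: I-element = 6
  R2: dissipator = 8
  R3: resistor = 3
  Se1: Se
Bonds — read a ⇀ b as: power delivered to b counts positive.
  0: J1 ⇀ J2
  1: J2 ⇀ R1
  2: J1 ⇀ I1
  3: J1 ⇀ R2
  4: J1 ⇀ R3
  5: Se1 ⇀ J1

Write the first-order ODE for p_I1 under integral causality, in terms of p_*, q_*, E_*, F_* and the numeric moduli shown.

dp_I1/dt = E_Se1 - 10*p_I1/3

β5 stroke→J1  (Se1 fixes effort; stroke away)
β2 stroke→I1  (I1: I, integral causality)
β0 stroke→J1  (common-f at J1 fixed by 2)
β3 stroke→J1  (common-f at J1 fixed by 2)
β4 stroke→J1  (J1: bond 2 brought flow, rest push out)
β1 stroke→J2  (J2: bond 0 brought flow, rest push out)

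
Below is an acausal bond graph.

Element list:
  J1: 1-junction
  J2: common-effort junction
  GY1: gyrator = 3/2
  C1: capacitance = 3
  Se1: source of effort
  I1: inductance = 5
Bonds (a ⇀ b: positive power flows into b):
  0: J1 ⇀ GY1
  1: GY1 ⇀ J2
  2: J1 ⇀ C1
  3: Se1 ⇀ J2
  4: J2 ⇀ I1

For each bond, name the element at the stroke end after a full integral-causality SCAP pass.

β0 stroke at GY1
β1 stroke at GY1
β2 stroke at J1
β3 stroke at J2
β4 stroke at I1

b3 stroke→J2  (Se1: effort source, stroke at far end)
b1 stroke→GY1  (0-jn J2 has e-setter on 3)
b4 stroke→I1  (J2 effort already set via bond 3)
b0 stroke→GY1  (GY1 both-in/both-out from 1)
b2 stroke→J1  (J1: bond 0 brought flow, rest push out)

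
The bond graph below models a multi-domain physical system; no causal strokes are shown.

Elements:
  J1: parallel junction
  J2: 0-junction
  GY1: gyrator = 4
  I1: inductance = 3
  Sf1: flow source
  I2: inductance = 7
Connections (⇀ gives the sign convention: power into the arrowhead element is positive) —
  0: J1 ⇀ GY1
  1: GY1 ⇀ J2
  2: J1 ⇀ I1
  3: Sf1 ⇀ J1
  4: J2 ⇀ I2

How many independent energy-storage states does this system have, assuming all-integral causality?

2  (I1, I2 all integral)

bond 3 stroke→Sf1  (source Sf1 imposes f)
bond 2 stroke→I1  (I1 outputs flow p/I1)
bond 0 stroke→J1  (only one effort-in slot at J1)
bond 1 stroke→J2  (GY GY1: same side as bond 0)
bond 4 stroke→I2  (common-e at J2 fixed by 1)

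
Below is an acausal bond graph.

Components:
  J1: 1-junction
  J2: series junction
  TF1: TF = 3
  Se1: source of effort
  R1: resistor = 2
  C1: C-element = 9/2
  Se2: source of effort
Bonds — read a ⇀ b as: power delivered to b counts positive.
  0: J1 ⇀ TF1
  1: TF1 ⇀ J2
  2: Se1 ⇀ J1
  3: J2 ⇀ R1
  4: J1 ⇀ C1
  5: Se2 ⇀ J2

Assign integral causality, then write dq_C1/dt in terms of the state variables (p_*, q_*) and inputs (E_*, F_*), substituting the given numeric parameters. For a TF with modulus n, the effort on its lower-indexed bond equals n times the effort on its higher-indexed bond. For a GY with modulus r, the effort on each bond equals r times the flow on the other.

dq_C1/dt = E_Se1/18 + E_Se2/6 - q_C1/81

bond 2 stroke at J1  (Se1: effort source, stroke at far end)
bond 5 stroke at J2  (Se2: effort source, stroke at far end)
bond 4 stroke at J1  (C1 outputs effort q/C1)
bond 0 stroke at TF1  (only one flow-in slot at J1)
bond 1 stroke at J2  (through TF1, causality passes straight; one stroke at TF1)
bond 3 stroke at R1  (J2 needs exactly one f-in)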